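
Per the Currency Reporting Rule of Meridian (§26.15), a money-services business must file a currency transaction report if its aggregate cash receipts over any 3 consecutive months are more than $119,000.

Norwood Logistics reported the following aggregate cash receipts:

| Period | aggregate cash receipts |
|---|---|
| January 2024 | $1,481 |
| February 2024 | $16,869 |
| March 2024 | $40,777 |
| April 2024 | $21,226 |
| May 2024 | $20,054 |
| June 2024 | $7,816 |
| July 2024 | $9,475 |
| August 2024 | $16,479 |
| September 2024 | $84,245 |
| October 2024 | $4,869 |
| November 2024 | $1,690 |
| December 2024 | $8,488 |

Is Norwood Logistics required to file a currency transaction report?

No

January 2024–March 2024: $1,481 + $16,869 + $40,777 = $59,127 (under)
February 2024–April 2024: $16,869 + $40,777 + $21,226 = $78,872 (under)
March 2024–May 2024: $40,777 + $21,226 + $20,054 = $82,057 (under)
April 2024–June 2024: $21,226 + $20,054 + $7,816 = $49,096 (under)
May 2024–July 2024: $20,054 + $7,816 + $9,475 = $37,345 (under)
June 2024–August 2024: $7,816 + $9,475 + $16,479 = $33,770 (under)
July 2024–September 2024: $9,475 + $16,479 + $84,245 = $110,199 (under)
August 2024–October 2024: $16,479 + $84,245 + $4,869 = $105,593 (under)
September 2024–November 2024: $84,245 + $4,869 + $1,690 = $90,804 (under)
October 2024–December 2024: $4,869 + $1,690 + $8,488 = $15,047 (under)
No window exceeds $119,000.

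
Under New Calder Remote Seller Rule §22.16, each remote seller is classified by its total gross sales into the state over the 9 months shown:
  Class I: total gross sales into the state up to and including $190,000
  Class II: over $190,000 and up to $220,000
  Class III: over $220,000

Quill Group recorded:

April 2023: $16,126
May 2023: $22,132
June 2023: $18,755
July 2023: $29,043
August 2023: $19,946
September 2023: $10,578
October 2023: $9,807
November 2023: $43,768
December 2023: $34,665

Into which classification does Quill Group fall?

Class II

Total gross sales into the state: $16,126 + $22,132 + $18,755 + $29,043 + $19,946 + $10,578 + $9,807 + $43,768 + $34,665 = $204,820.
$190,000 < $204,820 ≤ $220,000, so Class II applies.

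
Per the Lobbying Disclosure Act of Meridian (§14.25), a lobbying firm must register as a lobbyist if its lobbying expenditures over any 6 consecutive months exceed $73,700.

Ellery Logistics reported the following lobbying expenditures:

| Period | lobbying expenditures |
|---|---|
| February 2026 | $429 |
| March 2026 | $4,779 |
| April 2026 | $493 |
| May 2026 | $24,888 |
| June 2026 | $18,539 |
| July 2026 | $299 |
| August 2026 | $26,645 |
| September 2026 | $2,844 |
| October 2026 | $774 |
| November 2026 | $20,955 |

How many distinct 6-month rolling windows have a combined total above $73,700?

3

February 2026–July 2026: $429 + $4,779 + $493 + $24,888 + $18,539 + $299 = $49,427 (under)
March 2026–August 2026: $4,779 + $493 + $24,888 + $18,539 + $299 + $26,645 = $75,643 (over)
April 2026–September 2026: $493 + $24,888 + $18,539 + $299 + $26,645 + $2,844 = $73,708 (over)
May 2026–October 2026: $24,888 + $18,539 + $299 + $26,645 + $2,844 + $774 = $73,989 (over)
June 2026–November 2026: $18,539 + $299 + $26,645 + $2,844 + $774 + $20,955 = $70,056 (under)
3 windows exceed the threshold.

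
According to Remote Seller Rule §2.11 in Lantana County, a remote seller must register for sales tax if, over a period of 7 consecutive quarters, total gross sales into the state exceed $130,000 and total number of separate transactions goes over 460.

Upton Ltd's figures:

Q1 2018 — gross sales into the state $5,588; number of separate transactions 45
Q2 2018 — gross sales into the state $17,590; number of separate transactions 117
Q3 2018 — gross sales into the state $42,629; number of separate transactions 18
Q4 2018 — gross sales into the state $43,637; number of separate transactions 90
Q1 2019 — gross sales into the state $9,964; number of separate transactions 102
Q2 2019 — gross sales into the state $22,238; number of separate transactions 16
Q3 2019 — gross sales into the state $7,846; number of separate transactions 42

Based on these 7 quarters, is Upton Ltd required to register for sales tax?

No

Total gross sales into the state: $5,588 + $17,590 + $42,629 + $43,637 + $9,964 + $22,238 + $7,846 = $149,492 (> $130,000).
Total number of separate transactions: 45 + 117 + 18 + 90 + 102 + 16 + 42 = 430 (≤ 460).
The test is 'and': the rule requires both, and at least one is not exceeded.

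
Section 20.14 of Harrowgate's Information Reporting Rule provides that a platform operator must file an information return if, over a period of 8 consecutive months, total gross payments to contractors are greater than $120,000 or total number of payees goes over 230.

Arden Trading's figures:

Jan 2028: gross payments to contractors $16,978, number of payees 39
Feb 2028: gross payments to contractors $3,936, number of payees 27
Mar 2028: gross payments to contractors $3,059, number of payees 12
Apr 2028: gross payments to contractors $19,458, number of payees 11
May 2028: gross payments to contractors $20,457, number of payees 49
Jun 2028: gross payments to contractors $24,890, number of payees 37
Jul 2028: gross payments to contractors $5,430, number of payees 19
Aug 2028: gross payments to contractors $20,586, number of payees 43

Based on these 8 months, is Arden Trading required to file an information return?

Total gross payments to contractors: $16,978 + $3,936 + $3,059 + $19,458 + $20,457 + $24,890 + $5,430 + $20,586 = $114,794 (≤ $120,000).
Total number of payees: 39 + 27 + 12 + 11 + 49 + 37 + 19 + 43 = 237 (> 230).
The test is 'or': at least one threshold is exceeded.

Yes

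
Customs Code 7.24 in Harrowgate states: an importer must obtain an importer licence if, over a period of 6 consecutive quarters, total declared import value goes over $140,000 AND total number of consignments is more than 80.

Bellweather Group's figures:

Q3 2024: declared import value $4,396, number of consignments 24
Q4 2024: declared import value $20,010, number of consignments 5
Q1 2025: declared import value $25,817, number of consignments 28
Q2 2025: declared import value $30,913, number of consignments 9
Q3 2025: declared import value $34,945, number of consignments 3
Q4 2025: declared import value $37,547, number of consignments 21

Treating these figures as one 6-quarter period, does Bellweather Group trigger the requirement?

Total declared import value: $4,396 + $20,010 + $25,817 + $30,913 + $34,945 + $37,547 = $153,628 (> $140,000).
Total number of consignments: 24 + 5 + 28 + 9 + 3 + 21 = 90 (> 80).
The test is 'and': both thresholds are exceeded.

Yes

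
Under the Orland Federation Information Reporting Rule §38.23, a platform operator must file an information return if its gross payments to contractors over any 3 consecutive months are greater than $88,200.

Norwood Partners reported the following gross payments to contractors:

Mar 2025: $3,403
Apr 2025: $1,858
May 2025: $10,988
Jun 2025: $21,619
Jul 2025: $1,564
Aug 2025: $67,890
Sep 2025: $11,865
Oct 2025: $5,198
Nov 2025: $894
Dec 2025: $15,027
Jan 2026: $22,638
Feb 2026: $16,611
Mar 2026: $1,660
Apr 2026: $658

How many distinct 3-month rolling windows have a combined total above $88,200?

1

Mar 2025–May 2025: $3,403 + $1,858 + $10,988 = $16,249 (under)
Apr 2025–Jun 2025: $1,858 + $10,988 + $21,619 = $34,465 (under)
May 2025–Jul 2025: $10,988 + $21,619 + $1,564 = $34,171 (under)
Jun 2025–Aug 2025: $21,619 + $1,564 + $67,890 = $91,073 (over)
Jul 2025–Sep 2025: $1,564 + $67,890 + $11,865 = $81,319 (under)
Aug 2025–Oct 2025: $67,890 + $11,865 + $5,198 = $84,953 (under)
Sep 2025–Nov 2025: $11,865 + $5,198 + $894 = $17,957 (under)
Oct 2025–Dec 2025: $5,198 + $894 + $15,027 = $21,119 (under)
Nov 2025–Jan 2026: $894 + $15,027 + $22,638 = $38,559 (under)
Dec 2025–Feb 2026: $15,027 + $22,638 + $16,611 = $54,276 (under)
Jan 2026–Mar 2026: $22,638 + $16,611 + $1,660 = $40,909 (under)
Feb 2026–Apr 2026: $16,611 + $1,660 + $658 = $18,929 (under)
1 window exceeds the threshold.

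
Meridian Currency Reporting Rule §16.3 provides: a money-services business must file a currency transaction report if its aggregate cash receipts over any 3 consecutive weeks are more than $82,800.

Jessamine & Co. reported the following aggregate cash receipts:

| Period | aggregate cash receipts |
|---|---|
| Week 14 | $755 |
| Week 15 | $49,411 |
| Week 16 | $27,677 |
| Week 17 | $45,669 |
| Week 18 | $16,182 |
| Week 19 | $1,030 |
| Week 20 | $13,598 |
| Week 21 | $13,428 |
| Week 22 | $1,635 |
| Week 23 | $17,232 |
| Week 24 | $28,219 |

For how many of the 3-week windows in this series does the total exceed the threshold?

Week 14–Week 16: $755 + $49,411 + $27,677 = $77,843 (under)
Week 15–Week 17: $49,411 + $27,677 + $45,669 = $122,757 (over)
Week 16–Week 18: $27,677 + $45,669 + $16,182 = $89,528 (over)
Week 17–Week 19: $45,669 + $16,182 + $1,030 = $62,881 (under)
Week 18–Week 20: $16,182 + $1,030 + $13,598 = $30,810 (under)
Week 19–Week 21: $1,030 + $13,598 + $13,428 = $28,056 (under)
Week 20–Week 22: $13,598 + $13,428 + $1,635 = $28,661 (under)
Week 21–Week 23: $13,428 + $1,635 + $17,232 = $32,295 (under)
Week 22–Week 24: $1,635 + $17,232 + $28,219 = $47,086 (under)
2 windows exceed the threshold.

2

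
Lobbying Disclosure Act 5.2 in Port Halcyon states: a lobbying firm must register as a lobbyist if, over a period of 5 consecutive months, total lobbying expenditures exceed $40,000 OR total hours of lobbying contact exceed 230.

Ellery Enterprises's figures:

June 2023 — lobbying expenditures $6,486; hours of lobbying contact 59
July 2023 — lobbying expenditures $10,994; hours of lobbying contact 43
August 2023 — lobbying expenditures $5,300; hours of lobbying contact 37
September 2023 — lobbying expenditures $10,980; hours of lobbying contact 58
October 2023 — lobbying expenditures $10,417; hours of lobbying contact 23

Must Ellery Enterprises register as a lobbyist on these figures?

Yes

Total lobbying expenditures: $6,486 + $10,994 + $5,300 + $10,980 + $10,417 = $44,177 (> $40,000).
Total hours of lobbying contact: 59 + 43 + 37 + 58 + 23 = 220 (≤ 230).
The test is 'or': at least one threshold is exceeded.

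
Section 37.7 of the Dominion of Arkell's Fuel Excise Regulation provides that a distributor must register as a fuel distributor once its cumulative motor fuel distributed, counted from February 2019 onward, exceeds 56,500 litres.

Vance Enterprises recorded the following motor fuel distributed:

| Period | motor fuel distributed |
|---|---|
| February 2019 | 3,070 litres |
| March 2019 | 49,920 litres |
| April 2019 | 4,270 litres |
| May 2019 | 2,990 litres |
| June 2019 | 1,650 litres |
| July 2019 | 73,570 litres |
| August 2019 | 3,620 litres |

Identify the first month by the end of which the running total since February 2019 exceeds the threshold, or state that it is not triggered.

Through February 2019: 3,070 litres
Through March 2019: 52,990 litres
Through April 2019: 57,260 litres ← exceeds threshold

April 2019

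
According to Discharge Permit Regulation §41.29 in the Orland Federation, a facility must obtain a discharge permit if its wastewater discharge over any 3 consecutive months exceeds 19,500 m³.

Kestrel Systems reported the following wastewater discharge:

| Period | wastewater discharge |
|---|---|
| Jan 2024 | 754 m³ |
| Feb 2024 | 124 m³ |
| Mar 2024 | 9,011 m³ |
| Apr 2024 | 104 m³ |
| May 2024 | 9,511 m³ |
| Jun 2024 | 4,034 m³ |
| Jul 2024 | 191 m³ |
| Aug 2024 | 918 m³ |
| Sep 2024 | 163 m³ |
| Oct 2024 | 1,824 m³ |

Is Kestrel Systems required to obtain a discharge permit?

Jan 2024–Mar 2024: 754 m³ + 124 m³ + 9,011 m³ = 9,889 m³ (under)
Feb 2024–Apr 2024: 124 m³ + 9,011 m³ + 104 m³ = 9,239 m³ (under)
Mar 2024–May 2024: 9,011 m³ + 104 m³ + 9,511 m³ = 18,626 m³ (under)
Apr 2024–Jun 2024: 104 m³ + 9,511 m³ + 4,034 m³ = 13,649 m³ (under)
May 2024–Jul 2024: 9,511 m³ + 4,034 m³ + 191 m³ = 13,736 m³ (under)
Jun 2024–Aug 2024: 4,034 m³ + 191 m³ + 918 m³ = 5,143 m³ (under)
Jul 2024–Sep 2024: 191 m³ + 918 m³ + 163 m³ = 1,272 m³ (under)
Aug 2024–Oct 2024: 918 m³ + 163 m³ + 1,824 m³ = 2,905 m³ (under)
No window exceeds 19,500 m³.

No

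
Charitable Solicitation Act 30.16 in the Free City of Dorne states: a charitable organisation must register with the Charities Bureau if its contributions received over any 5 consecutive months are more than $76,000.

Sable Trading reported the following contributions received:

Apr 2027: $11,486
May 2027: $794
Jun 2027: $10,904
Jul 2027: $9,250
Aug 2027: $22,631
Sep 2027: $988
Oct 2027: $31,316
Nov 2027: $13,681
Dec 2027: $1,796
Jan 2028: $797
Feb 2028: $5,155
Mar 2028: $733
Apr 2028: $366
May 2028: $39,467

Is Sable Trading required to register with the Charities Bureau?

Yes

Apr 2027–Aug 2027: $11,486 + $794 + $10,904 + $9,250 + $22,631 = $55,065 (under)
May 2027–Sep 2027: $794 + $10,904 + $9,250 + $22,631 + $988 = $44,567 (under)
Jun 2027–Oct 2027: $10,904 + $9,250 + $22,631 + $988 + $31,316 = $75,089 (under)
Jul 2027–Nov 2027: $9,250 + $22,631 + $988 + $31,316 + $13,681 = $77,866 (over)
Aug 2027–Dec 2027: $22,631 + $988 + $31,316 + $13,681 + $1,796 = $70,412 (under)
Sep 2027–Jan 2028: $988 + $31,316 + $13,681 + $1,796 + $797 = $48,578 (under)
Oct 2027–Feb 2028: $31,316 + $13,681 + $1,796 + $797 + $5,155 = $52,745 (under)
Nov 2027–Mar 2028: $13,681 + $1,796 + $797 + $5,155 + $733 = $22,162 (under)
Dec 2027–Apr 2028: $1,796 + $797 + $5,155 + $733 + $366 = $8,847 (under)
Jan 2028–May 2028: $797 + $5,155 + $733 + $366 + $39,467 = $46,518 (under)
At least one window exceeds $76,000.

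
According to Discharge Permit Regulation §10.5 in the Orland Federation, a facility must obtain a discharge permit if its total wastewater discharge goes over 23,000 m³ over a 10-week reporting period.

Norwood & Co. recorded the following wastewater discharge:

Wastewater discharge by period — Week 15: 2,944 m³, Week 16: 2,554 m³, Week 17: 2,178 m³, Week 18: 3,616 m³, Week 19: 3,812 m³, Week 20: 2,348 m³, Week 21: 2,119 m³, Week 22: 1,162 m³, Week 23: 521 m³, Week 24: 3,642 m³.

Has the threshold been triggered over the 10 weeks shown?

Total wastewater discharge: 2,944 m³ + 2,554 m³ + 2,178 m³ + 3,616 m³ + 3,812 m³ + 2,348 m³ + 2,119 m³ + 1,162 m³ + 521 m³ + 3,642 m³ = 24,896 m³.
24,896 m³ > 23,000 m³, so the threshold is exceeded.

Yes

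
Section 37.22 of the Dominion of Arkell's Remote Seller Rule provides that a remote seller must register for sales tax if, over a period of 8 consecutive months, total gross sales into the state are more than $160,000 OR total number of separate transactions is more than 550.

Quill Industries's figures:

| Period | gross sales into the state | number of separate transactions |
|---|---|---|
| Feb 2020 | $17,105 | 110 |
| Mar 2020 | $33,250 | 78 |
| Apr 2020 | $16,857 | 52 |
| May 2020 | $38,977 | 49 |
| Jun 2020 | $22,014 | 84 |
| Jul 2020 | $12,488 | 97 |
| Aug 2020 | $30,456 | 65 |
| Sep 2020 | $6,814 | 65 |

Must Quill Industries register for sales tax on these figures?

Yes

Total gross sales into the state: $17,105 + $33,250 + $16,857 + $38,977 + $22,014 + $12,488 + $30,456 + $6,814 = $177,961 (> $160,000).
Total number of separate transactions: 110 + 78 + 52 + 49 + 84 + 97 + 65 + 65 = 600 (> 550).
The test is 'or': at least one threshold is exceeded.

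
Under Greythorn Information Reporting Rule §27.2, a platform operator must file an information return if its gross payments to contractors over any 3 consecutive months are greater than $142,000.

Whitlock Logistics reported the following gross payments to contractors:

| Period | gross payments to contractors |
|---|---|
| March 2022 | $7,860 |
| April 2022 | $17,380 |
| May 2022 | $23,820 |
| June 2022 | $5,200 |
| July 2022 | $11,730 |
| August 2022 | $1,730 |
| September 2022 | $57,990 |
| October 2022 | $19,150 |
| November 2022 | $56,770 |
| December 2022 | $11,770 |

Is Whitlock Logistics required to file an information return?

March 2022–May 2022: $7,860 + $17,380 + $23,820 = $49,060 (under)
April 2022–June 2022: $17,380 + $23,820 + $5,200 = $46,400 (under)
May 2022–July 2022: $23,820 + $5,200 + $11,730 = $40,750 (under)
June 2022–August 2022: $5,200 + $11,730 + $1,730 = $18,660 (under)
July 2022–September 2022: $11,730 + $1,730 + $57,990 = $71,450 (under)
August 2022–October 2022: $1,730 + $57,990 + $19,150 = $78,870 (under)
September 2022–November 2022: $57,990 + $19,150 + $56,770 = $133,910 (under)
October 2022–December 2022: $19,150 + $56,770 + $11,770 = $87,690 (under)
No window exceeds $142,000.

No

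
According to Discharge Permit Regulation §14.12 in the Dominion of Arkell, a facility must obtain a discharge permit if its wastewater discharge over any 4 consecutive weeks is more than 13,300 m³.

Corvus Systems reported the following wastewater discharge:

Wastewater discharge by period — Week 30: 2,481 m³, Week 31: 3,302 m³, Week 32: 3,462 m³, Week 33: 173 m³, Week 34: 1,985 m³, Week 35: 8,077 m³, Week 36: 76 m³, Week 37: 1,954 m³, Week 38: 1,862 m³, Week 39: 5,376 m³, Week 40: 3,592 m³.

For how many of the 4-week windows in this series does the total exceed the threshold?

Week 30–Week 33: 2,481 m³ + 3,302 m³ + 3,462 m³ + 173 m³ = 9,418 m³ (under)
Week 31–Week 34: 3,302 m³ + 3,462 m³ + 173 m³ + 1,985 m³ = 8,922 m³ (under)
Week 32–Week 35: 3,462 m³ + 173 m³ + 1,985 m³ + 8,077 m³ = 13,697 m³ (over)
Week 33–Week 36: 173 m³ + 1,985 m³ + 8,077 m³ + 76 m³ = 10,311 m³ (under)
Week 34–Week 37: 1,985 m³ + 8,077 m³ + 76 m³ + 1,954 m³ = 12,092 m³ (under)
Week 35–Week 38: 8,077 m³ + 76 m³ + 1,954 m³ + 1,862 m³ = 11,969 m³ (under)
Week 36–Week 39: 76 m³ + 1,954 m³ + 1,862 m³ + 5,376 m³ = 9,268 m³ (under)
Week 37–Week 40: 1,954 m³ + 1,862 m³ + 5,376 m³ + 3,592 m³ = 12,784 m³ (under)
1 window exceeds the threshold.

1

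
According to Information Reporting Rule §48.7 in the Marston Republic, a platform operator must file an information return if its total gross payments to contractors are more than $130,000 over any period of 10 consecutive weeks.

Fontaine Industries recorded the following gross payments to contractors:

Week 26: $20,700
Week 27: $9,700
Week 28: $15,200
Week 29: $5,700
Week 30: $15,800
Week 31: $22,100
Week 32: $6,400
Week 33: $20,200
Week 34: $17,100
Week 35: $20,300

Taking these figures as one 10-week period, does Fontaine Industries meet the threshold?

Total gross payments to contractors: $20,700 + $9,700 + $15,200 + $5,700 + $15,800 + $22,100 + $6,400 + $20,200 + $17,100 + $20,300 = $153,200.
$153,200 > $130,000, so the threshold is exceeded.

Yes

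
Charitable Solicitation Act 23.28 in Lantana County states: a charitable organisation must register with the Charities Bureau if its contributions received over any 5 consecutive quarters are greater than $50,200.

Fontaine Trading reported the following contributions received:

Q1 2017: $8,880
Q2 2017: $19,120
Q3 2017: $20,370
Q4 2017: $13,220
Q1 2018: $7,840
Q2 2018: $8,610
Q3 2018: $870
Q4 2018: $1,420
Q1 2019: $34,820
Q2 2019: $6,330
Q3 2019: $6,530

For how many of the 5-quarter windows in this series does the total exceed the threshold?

5

Q1 2017–Q1 2018: $8,880 + $19,120 + $20,370 + $13,220 + $7,840 = $69,430 (over)
Q2 2017–Q2 2018: $19,120 + $20,370 + $13,220 + $7,840 + $8,610 = $69,160 (over)
Q3 2017–Q3 2018: $20,370 + $13,220 + $7,840 + $8,610 + $870 = $50,910 (over)
Q4 2017–Q4 2018: $13,220 + $7,840 + $8,610 + $870 + $1,420 = $31,960 (under)
Q1 2018–Q1 2019: $7,840 + $8,610 + $870 + $1,420 + $34,820 = $53,560 (over)
Q2 2018–Q2 2019: $8,610 + $870 + $1,420 + $34,820 + $6,330 = $52,050 (over)
Q3 2018–Q3 2019: $870 + $1,420 + $34,820 + $6,330 + $6,530 = $49,970 (under)
5 windows exceed the threshold.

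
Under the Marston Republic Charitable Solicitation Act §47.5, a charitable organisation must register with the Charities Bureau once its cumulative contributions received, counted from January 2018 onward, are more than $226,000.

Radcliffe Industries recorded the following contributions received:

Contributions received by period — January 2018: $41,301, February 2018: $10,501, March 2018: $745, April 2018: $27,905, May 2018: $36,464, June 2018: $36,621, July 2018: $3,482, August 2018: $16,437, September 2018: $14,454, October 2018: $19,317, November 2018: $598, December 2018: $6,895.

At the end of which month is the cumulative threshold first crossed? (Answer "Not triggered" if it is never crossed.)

Not triggered

Through January 2018: $41,301
Through February 2018: $51,802
Through March 2018: $52,547
Through April 2018: $80,452
Through May 2018: $116,916
Through June 2018: $153,537
Through July 2018: $157,019
Through August 2018: $173,456
Through September 2018: $187,910
Through October 2018: $207,227
Through November 2018: $207,825
Through December 2018: $214,720
Final cumulative total $214,720 ≤ $226,000; the threshold is never exceeded.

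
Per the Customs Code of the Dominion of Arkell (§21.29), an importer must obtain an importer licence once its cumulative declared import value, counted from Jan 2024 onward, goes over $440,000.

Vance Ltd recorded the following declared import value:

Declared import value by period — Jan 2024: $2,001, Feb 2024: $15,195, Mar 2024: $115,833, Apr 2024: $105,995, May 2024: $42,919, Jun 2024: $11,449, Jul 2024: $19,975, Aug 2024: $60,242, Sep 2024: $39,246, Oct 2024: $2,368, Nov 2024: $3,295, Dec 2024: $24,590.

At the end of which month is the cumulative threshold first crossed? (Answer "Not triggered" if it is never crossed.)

Dec 2024

Through Jan 2024: $2,001
Through Feb 2024: $17,196
Through Mar 2024: $133,029
Through Apr 2024: $239,024
Through May 2024: $281,943
Through Jun 2024: $293,392
Through Jul 2024: $313,367
Through Aug 2024: $373,609
Through Sep 2024: $412,855
Through Oct 2024: $415,223
Through Nov 2024: $418,518
Through Dec 2024: $443,108 ← exceeds threshold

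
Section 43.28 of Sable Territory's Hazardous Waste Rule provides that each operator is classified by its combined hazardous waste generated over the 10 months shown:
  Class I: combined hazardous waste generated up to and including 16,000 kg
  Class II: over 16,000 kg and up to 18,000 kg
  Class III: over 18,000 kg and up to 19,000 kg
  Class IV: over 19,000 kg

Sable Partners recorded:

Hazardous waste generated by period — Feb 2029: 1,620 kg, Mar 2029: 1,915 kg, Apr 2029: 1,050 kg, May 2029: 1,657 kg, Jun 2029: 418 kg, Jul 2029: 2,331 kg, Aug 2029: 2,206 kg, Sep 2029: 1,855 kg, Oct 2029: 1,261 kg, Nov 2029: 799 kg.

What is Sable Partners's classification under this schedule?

Class I

Combined hazardous waste generated: 1,620 kg + 1,915 kg + 1,050 kg + 1,657 kg + 418 kg + 2,331 kg + 2,206 kg + 1,855 kg + 1,261 kg + 799 kg = 15,112 kg.
15,112 kg ≤ 16,000 kg, so Class I applies.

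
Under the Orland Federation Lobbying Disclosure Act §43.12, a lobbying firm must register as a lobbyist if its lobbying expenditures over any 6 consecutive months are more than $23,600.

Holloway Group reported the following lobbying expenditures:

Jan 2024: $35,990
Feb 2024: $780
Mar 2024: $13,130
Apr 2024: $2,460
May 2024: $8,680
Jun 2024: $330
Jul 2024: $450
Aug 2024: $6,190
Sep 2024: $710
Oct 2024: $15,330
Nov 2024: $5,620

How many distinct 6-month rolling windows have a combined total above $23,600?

5

Jan 2024–Jun 2024: $35,990 + $780 + $13,130 + $2,460 + $8,680 + $330 = $61,370 (over)
Feb 2024–Jul 2024: $780 + $13,130 + $2,460 + $8,680 + $330 + $450 = $25,830 (over)
Mar 2024–Aug 2024: $13,130 + $2,460 + $8,680 + $330 + $450 + $6,190 = $31,240 (over)
Apr 2024–Sep 2024: $2,460 + $8,680 + $330 + $450 + $6,190 + $710 = $18,820 (under)
May 2024–Oct 2024: $8,680 + $330 + $450 + $6,190 + $710 + $15,330 = $31,690 (over)
Jun 2024–Nov 2024: $330 + $450 + $6,190 + $710 + $15,330 + $5,620 = $28,630 (over)
5 windows exceed the threshold.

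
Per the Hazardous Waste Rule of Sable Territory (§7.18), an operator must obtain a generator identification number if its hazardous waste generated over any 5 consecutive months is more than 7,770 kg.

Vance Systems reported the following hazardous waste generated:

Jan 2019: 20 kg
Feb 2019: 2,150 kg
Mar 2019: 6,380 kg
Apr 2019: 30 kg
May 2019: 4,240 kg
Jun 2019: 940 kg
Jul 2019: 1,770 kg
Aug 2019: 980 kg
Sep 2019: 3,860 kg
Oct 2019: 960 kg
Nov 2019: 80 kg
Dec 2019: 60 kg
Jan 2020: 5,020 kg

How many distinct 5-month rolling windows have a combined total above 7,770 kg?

7

Jan 2019–May 2019: 20 kg + 2,150 kg + 6,380 kg + 30 kg + 4,240 kg = 12,820 kg (over)
Feb 2019–Jun 2019: 2,150 kg + 6,380 kg + 30 kg + 4,240 kg + 940 kg = 13,740 kg (over)
Mar 2019–Jul 2019: 6,380 kg + 30 kg + 4,240 kg + 940 kg + 1,770 kg = 13,360 kg (over)
Apr 2019–Aug 2019: 30 kg + 4,240 kg + 940 kg + 1,770 kg + 980 kg = 7,960 kg (over)
May 2019–Sep 2019: 4,240 kg + 940 kg + 1,770 kg + 980 kg + 3,860 kg = 11,790 kg (over)
Jun 2019–Oct 2019: 940 kg + 1,770 kg + 980 kg + 3,860 kg + 960 kg = 8,510 kg (over)
Jul 2019–Nov 2019: 1,770 kg + 980 kg + 3,860 kg + 960 kg + 80 kg = 7,650 kg (under)
Aug 2019–Dec 2019: 980 kg + 3,860 kg + 960 kg + 80 kg + 60 kg = 5,940 kg (under)
Sep 2019–Jan 2020: 3,860 kg + 960 kg + 80 kg + 60 kg + 5,020 kg = 9,980 kg (over)
7 windows exceed the threshold.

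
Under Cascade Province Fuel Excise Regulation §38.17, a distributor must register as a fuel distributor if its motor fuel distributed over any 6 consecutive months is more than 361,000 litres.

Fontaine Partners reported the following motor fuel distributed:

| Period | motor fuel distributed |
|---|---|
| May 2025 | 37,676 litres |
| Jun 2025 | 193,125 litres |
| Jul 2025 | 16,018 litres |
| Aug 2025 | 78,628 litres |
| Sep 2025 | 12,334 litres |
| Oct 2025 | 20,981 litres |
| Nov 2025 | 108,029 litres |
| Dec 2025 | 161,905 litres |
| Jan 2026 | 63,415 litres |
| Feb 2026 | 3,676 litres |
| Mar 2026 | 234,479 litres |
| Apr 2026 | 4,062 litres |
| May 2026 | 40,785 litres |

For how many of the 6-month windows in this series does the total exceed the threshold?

7

May 2025–Oct 2025: 37,676 litres + 193,125 litres + 16,018 litres + 78,628 litres + 12,334 litres + 20,981 litres = 358,762 litres (under)
Jun 2025–Nov 2025: 193,125 litres + 16,018 litres + 78,628 litres + 12,334 litres + 20,981 litres + 108,029 litres = 429,115 litres (over)
Jul 2025–Dec 2025: 16,018 litres + 78,628 litres + 12,334 litres + 20,981 litres + 108,029 litres + 161,905 litres = 397,895 litres (over)
Aug 2025–Jan 2026: 78,628 litres + 12,334 litres + 20,981 litres + 108,029 litres + 161,905 litres + 63,415 litres = 445,292 litres (over)
Sep 2025–Feb 2026: 12,334 litres + 20,981 litres + 108,029 litres + 161,905 litres + 63,415 litres + 3,676 litres = 370,340 litres (over)
Oct 2025–Mar 2026: 20,981 litres + 108,029 litres + 161,905 litres + 63,415 litres + 3,676 litres + 234,479 litres = 592,485 litres (over)
Nov 2025–Apr 2026: 108,029 litres + 161,905 litres + 63,415 litres + 3,676 litres + 234,479 litres + 4,062 litres = 575,566 litres (over)
Dec 2025–May 2026: 161,905 litres + 63,415 litres + 3,676 litres + 234,479 litres + 4,062 litres + 40,785 litres = 508,322 litres (over)
7 windows exceed the threshold.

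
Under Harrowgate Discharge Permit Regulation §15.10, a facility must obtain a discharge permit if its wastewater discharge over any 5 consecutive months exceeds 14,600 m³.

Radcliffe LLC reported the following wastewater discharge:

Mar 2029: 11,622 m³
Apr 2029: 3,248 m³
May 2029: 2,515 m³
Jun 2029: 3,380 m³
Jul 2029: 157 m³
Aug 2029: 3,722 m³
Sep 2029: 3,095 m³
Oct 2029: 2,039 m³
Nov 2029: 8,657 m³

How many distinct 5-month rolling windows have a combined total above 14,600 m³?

2

Mar 2029–Jul 2029: 11,622 m³ + 3,248 m³ + 2,515 m³ + 3,380 m³ + 157 m³ = 20,922 m³ (over)
Apr 2029–Aug 2029: 3,248 m³ + 2,515 m³ + 3,380 m³ + 157 m³ + 3,722 m³ = 13,022 m³ (under)
May 2029–Sep 2029: 2,515 m³ + 3,380 m³ + 157 m³ + 3,722 m³ + 3,095 m³ = 12,869 m³ (under)
Jun 2029–Oct 2029: 3,380 m³ + 157 m³ + 3,722 m³ + 3,095 m³ + 2,039 m³ = 12,393 m³ (under)
Jul 2029–Nov 2029: 157 m³ + 3,722 m³ + 3,095 m³ + 2,039 m³ + 8,657 m³ = 17,670 m³ (over)
2 windows exceed the threshold.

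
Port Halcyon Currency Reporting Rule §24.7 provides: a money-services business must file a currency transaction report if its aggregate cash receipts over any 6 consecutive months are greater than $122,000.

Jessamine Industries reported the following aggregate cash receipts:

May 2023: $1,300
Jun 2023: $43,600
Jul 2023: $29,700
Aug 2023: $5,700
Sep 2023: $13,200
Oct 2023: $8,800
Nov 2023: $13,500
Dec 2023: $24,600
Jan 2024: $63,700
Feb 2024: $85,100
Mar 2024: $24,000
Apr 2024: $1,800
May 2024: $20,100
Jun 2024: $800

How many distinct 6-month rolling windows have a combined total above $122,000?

6

May 2023–Oct 2023: $1,300 + $43,600 + $29,700 + $5,700 + $13,200 + $8,800 = $102,300 (under)
Jun 2023–Nov 2023: $43,600 + $29,700 + $5,700 + $13,200 + $8,800 + $13,500 = $114,500 (under)
Jul 2023–Dec 2023: $29,700 + $5,700 + $13,200 + $8,800 + $13,500 + $24,600 = $95,500 (under)
Aug 2023–Jan 2024: $5,700 + $13,200 + $8,800 + $13,500 + $24,600 + $63,700 = $129,500 (over)
Sep 2023–Feb 2024: $13,200 + $8,800 + $13,500 + $24,600 + $63,700 + $85,100 = $208,900 (over)
Oct 2023–Mar 2024: $8,800 + $13,500 + $24,600 + $63,700 + $85,100 + $24,000 = $219,700 (over)
Nov 2023–Apr 2024: $13,500 + $24,600 + $63,700 + $85,100 + $24,000 + $1,800 = $212,700 (over)
Dec 2023–May 2024: $24,600 + $63,700 + $85,100 + $24,000 + $1,800 + $20,100 = $219,300 (over)
Jan 2024–Jun 2024: $63,700 + $85,100 + $24,000 + $1,800 + $20,100 + $800 = $195,500 (over)
6 windows exceed the threshold.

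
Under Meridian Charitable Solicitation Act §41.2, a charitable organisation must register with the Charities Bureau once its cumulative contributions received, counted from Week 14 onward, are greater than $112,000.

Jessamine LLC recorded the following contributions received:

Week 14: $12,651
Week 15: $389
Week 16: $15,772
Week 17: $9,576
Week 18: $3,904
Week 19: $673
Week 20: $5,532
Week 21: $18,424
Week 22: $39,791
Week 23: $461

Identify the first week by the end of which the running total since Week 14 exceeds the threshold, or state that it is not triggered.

Not triggered

Through Week 14: $12,651
Through Week 15: $13,040
Through Week 16: $28,812
Through Week 17: $38,388
Through Week 18: $42,292
Through Week 19: $42,965
Through Week 20: $48,497
Through Week 21: $66,921
Through Week 22: $106,712
Through Week 23: $107,173
Final cumulative total $107,173 ≤ $112,000; the threshold is never exceeded.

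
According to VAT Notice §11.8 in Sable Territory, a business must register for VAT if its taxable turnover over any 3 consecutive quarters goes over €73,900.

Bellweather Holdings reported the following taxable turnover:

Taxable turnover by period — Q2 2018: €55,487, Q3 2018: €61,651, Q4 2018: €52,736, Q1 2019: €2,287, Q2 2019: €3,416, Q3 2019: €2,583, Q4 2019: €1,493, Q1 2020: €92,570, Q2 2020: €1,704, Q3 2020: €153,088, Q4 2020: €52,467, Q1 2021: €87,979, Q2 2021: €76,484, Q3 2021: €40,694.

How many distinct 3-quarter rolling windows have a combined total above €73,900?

Q2 2018–Q4 2018: €55,487 + €61,651 + €52,736 = €169,874 (over)
Q3 2018–Q1 2019: €61,651 + €52,736 + €2,287 = €116,674 (over)
Q4 2018–Q2 2019: €52,736 + €2,287 + €3,416 = €58,439 (under)
Q1 2019–Q3 2019: €2,287 + €3,416 + €2,583 = €8,286 (under)
Q2 2019–Q4 2019: €3,416 + €2,583 + €1,493 = €7,492 (under)
Q3 2019–Q1 2020: €2,583 + €1,493 + €92,570 = €96,646 (over)
Q4 2019–Q2 2020: €1,493 + €92,570 + €1,704 = €95,767 (over)
Q1 2020–Q3 2020: €92,570 + €1,704 + €153,088 = €247,362 (over)
Q2 2020–Q4 2020: €1,704 + €153,088 + €52,467 = €207,259 (over)
Q3 2020–Q1 2021: €153,088 + €52,467 + €87,979 = €293,534 (over)
Q4 2020–Q2 2021: €52,467 + €87,979 + €76,484 = €216,930 (over)
Q1 2021–Q3 2021: €87,979 + €76,484 + €40,694 = €205,157 (over)
9 windows exceed the threshold.

9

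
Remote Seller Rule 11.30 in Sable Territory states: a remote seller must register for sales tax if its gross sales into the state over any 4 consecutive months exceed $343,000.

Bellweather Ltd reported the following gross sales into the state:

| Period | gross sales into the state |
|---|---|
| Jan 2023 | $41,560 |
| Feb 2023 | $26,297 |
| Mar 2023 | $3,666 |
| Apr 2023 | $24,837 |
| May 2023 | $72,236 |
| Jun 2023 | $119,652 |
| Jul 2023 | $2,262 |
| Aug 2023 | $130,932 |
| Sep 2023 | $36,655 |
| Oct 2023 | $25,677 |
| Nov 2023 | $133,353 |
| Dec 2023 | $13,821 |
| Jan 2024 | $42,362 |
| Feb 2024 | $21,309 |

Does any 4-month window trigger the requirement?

No

Jan 2023–Apr 2023: $41,560 + $26,297 + $3,666 + $24,837 = $96,360 (under)
Feb 2023–May 2023: $26,297 + $3,666 + $24,837 + $72,236 = $127,036 (under)
Mar 2023–Jun 2023: $3,666 + $24,837 + $72,236 + $119,652 = $220,391 (under)
Apr 2023–Jul 2023: $24,837 + $72,236 + $119,652 + $2,262 = $218,987 (under)
May 2023–Aug 2023: $72,236 + $119,652 + $2,262 + $130,932 = $325,082 (under)
Jun 2023–Sep 2023: $119,652 + $2,262 + $130,932 + $36,655 = $289,501 (under)
Jul 2023–Oct 2023: $2,262 + $130,932 + $36,655 + $25,677 = $195,526 (under)
Aug 2023–Nov 2023: $130,932 + $36,655 + $25,677 + $133,353 = $326,617 (under)
Sep 2023–Dec 2023: $36,655 + $25,677 + $133,353 + $13,821 = $209,506 (under)
Oct 2023–Jan 2024: $25,677 + $133,353 + $13,821 + $42,362 = $215,213 (under)
Nov 2023–Feb 2024: $133,353 + $13,821 + $42,362 + $21,309 = $210,845 (under)
No window exceeds $343,000.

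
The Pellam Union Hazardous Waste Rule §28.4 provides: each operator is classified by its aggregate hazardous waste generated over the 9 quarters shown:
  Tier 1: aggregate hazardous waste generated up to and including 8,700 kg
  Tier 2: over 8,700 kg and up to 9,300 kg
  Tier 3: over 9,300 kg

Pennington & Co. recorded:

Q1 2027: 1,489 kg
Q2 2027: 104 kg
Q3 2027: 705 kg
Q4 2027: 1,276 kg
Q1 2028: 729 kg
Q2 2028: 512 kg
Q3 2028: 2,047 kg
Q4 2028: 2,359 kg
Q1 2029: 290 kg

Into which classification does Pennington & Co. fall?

Tier 3

Aggregate hazardous waste generated: 1,489 kg + 104 kg + 705 kg + 1,276 kg + 729 kg + 512 kg + 2,047 kg + 2,359 kg + 290 kg = 9,511 kg.
9,511 kg > 9,300 kg, so Tier 3 applies.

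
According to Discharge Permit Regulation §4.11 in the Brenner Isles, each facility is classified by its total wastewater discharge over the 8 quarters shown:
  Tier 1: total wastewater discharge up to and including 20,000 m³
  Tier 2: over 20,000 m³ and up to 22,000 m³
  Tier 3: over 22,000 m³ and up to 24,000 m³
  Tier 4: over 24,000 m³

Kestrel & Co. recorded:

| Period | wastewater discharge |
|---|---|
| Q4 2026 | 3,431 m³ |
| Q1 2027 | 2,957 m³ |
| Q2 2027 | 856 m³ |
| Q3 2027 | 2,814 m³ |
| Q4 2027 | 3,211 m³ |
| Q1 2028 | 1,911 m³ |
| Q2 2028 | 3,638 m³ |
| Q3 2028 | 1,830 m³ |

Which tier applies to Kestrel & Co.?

Tier 2

Total wastewater discharge: 3,431 m³ + 2,957 m³ + 856 m³ + 2,814 m³ + 3,211 m³ + 1,911 m³ + 3,638 m³ + 1,830 m³ = 20,648 m³.
20,000 m³ < 20,648 m³ ≤ 22,000 m³, so Tier 2 applies.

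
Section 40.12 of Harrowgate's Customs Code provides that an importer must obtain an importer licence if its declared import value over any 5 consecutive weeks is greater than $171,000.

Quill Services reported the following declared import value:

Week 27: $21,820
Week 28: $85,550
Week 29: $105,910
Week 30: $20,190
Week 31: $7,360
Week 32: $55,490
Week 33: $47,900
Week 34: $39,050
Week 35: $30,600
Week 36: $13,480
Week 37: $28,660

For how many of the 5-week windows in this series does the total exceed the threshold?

5

Week 27–Week 31: $21,820 + $85,550 + $105,910 + $20,190 + $7,360 = $240,830 (over)
Week 28–Week 32: $85,550 + $105,910 + $20,190 + $7,360 + $55,490 = $274,500 (over)
Week 29–Week 33: $105,910 + $20,190 + $7,360 + $55,490 + $47,900 = $236,850 (over)
Week 30–Week 34: $20,190 + $7,360 + $55,490 + $47,900 + $39,050 = $169,990 (under)
Week 31–Week 35: $7,360 + $55,490 + $47,900 + $39,050 + $30,600 = $180,400 (over)
Week 32–Week 36: $55,490 + $47,900 + $39,050 + $30,600 + $13,480 = $186,520 (over)
Week 33–Week 37: $47,900 + $39,050 + $30,600 + $13,480 + $28,660 = $159,690 (under)
5 windows exceed the threshold.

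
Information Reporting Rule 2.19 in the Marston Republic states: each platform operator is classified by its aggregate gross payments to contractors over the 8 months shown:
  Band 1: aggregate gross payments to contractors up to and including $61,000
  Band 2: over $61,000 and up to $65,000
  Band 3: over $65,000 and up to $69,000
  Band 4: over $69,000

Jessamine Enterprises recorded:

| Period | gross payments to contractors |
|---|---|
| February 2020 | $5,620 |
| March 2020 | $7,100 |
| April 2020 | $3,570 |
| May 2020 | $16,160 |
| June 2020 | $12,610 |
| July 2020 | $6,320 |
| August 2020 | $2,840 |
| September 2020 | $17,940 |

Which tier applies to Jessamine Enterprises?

Aggregate gross payments to contractors: $5,620 + $7,100 + $3,570 + $16,160 + $12,610 + $6,320 + $2,840 + $17,940 = $72,160.
$72,160 > $69,000, so Band 4 applies.

Band 4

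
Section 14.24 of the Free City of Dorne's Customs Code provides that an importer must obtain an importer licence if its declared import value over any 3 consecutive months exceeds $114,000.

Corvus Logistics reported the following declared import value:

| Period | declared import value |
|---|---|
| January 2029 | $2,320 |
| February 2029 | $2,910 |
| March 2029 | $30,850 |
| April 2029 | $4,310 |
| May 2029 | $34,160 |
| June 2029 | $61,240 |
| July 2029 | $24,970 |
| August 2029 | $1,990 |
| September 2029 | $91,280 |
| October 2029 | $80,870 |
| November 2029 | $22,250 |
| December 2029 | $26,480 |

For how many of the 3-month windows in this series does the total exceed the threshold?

5

January 2029–March 2029: $2,320 + $2,910 + $30,850 = $36,080 (under)
February 2029–April 2029: $2,910 + $30,850 + $4,310 = $38,070 (under)
March 2029–May 2029: $30,850 + $4,310 + $34,160 = $69,320 (under)
April 2029–June 2029: $4,310 + $34,160 + $61,240 = $99,710 (under)
May 2029–July 2029: $34,160 + $61,240 + $24,970 = $120,370 (over)
June 2029–August 2029: $61,240 + $24,970 + $1,990 = $88,200 (under)
July 2029–September 2029: $24,970 + $1,990 + $91,280 = $118,240 (over)
August 2029–October 2029: $1,990 + $91,280 + $80,870 = $174,140 (over)
September 2029–November 2029: $91,280 + $80,870 + $22,250 = $194,400 (over)
October 2029–December 2029: $80,870 + $22,250 + $26,480 = $129,600 (over)
5 windows exceed the threshold.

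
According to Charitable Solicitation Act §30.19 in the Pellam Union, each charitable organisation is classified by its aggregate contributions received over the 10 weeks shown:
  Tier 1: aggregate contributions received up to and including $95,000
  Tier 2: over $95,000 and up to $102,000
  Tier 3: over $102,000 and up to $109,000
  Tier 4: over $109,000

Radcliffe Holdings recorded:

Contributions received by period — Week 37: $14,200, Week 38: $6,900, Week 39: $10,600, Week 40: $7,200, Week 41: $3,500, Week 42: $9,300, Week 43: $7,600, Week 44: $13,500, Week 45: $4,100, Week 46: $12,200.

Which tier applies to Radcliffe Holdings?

Tier 1

Aggregate contributions received: $14,200 + $6,900 + $10,600 + $7,200 + $3,500 + $9,300 + $7,600 + $13,500 + $4,100 + $12,200 = $89,100.
$89,100 ≤ $95,000, so Tier 1 applies.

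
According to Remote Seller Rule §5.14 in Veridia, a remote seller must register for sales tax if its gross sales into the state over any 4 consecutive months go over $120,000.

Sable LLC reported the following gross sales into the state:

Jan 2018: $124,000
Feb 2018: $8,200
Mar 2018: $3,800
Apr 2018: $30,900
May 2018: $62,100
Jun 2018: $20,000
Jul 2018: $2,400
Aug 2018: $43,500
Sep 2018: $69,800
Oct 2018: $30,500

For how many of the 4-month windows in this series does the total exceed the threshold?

4

Jan 2018–Apr 2018: $124,000 + $8,200 + $3,800 + $30,900 = $166,900 (over)
Feb 2018–May 2018: $8,200 + $3,800 + $30,900 + $62,100 = $105,000 (under)
Mar 2018–Jun 2018: $3,800 + $30,900 + $62,100 + $20,000 = $116,800 (under)
Apr 2018–Jul 2018: $30,900 + $62,100 + $20,000 + $2,400 = $115,400 (under)
May 2018–Aug 2018: $62,100 + $20,000 + $2,400 + $43,500 = $128,000 (over)
Jun 2018–Sep 2018: $20,000 + $2,400 + $43,500 + $69,800 = $135,700 (over)
Jul 2018–Oct 2018: $2,400 + $43,500 + $69,800 + $30,500 = $146,200 (over)
4 windows exceed the threshold.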